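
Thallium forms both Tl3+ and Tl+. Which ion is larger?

Both ions have Z = 81 protons, but Tl3+ has lost more electrons, so its remaining electrons feel a larger effective nuclear charge per electron and are pulled in more tightly.
Higher positive charge → smaller ion, so Tl+ > Tl3+.

Tl+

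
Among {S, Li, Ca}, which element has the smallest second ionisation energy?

IE_2 is the cost of taking one more electron from the +1 cation: S⁺ still has 5 valence electrons; Li⁺ is the bare [He] core; Ca⁺ still has 1 valence electron.
Pulling an electron out of a noble-gas core costs far more than removing a remaining valence electron, so Li sits at the high end of IE_2.
Valence configurations: S⁺ [Ne]3s²3p³, Ca⁺ [Ar]4s¹.
The numbers (kJ/mol): S 2252, Li 7298, Ca 1145.
So the second ionization energies run Ca < S < Li.

Ca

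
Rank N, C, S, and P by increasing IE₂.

Consider each +1 ion: N⁺ still has 4 valence electrons; C⁺ still has 3 valence electrons; S⁺ still has 5 valence electrons; P⁺ still has 4 valence electrons.
All are still removing valence electrons, so compare the +1 ions as you would atoms: IE_2 generally rises across a period (higher Z_eff) and falls down a group (larger shell), subject to the usual subshell exceptions.
Valence configurations: N⁺ [He]2s²2p², C⁺ [He]2s²2p¹, S⁺ [Ne]3s²3p³, P⁺ [Ne]3s²3p².
Approximate IE_2 values (kJ/mol): N 2856, C 2353, S 2252, P 1907.
So the second ionization energies run P < S < C < N.

P < S < C < N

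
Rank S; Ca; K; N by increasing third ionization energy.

Consider each +2 ion: S²⁺ still has 4 valence electrons; Ca²⁺ is the bare [Ar] core; K²⁺ is already 1 electron into the core; N²⁺ still has 3 valence electrons.
Usually core removal costs more than valence removal, but here the competition is close: a tightly held n=2 valence electron can cost more to remove than an n=3 core electron, so the actual values have to decide it.
Valence configurations: S²⁺ [Ne]3s²3p², N²⁺ [He]2s²2p¹.
The numbers (kJ/mol): S 3357, Ca 4912, K 4420, N 4578.
Putting it together, IE_3: S < K < N < Ca.

S, K, N, Ca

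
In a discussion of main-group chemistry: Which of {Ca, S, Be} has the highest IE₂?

S

IE_2 is the cost of taking one more electron from the +1 cation: Ca⁺ still has 1 valence electron; S⁺ still has 5 valence electrons; Be⁺ still has 1 valence electron.
All are still removing valence electrons, so compare the +1 ions as you would atoms: IE_2 generally rises across a period (higher Z_eff) and falls down a group (larger shell), subject to the usual subshell exceptions.
Valence configurations: Ca⁺ [Ar]4s¹, S⁺ [Ne]3s²3p³, Be⁺ [He]2s¹.
The numbers (kJ/mol): Ca 1145, S 2252, Be 1757.
Overall IE_2 order: Ca < Be < S.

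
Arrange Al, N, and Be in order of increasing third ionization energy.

Al < N < Be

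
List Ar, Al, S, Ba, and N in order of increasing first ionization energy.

Removing the outermost electron gets harder across a period and easier down a group.
Here both period and group differ, so the two effects have to be weighed against each other.
Al > Ba: relative to Ba, both the across-period and down-group shifts push Al's first ionization energy up.
S > Al: both are in period 3; the period trend gives S the larger value.
N > S: the two effects oppose for this pair; the down-group effect wins (1402 vs 1000 kJ/mol).
Ar > N: period and group pull opposite ways; the across-period shift dominates (1521 vs 1402 kJ/mol).
Tabulated first ionization energy (kJ/mol): N 1402, Al 578, S 1000, Ar 1521, Ba 503.
So from lowest to highest: Ba < Al < S < N < Ar.

Ba < Al < S < N < Ar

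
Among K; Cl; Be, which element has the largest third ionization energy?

Be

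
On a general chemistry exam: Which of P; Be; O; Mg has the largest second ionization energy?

Consider each +1 ion: P⁺ still has 4 valence electrons; Be⁺ still has 1 valence electron; O⁺ still has 5 valence electrons; Mg⁺ still has 1 valence electron.
All are still removing valence electrons, so compare the +1 ions as you would atoms: IE_2 generally rises across a period (higher Z_eff) and falls down a group (larger shell), subject to the usual subshell exceptions.
Valence configurations: P⁺ [Ne]3s²3p², Be⁺ [He]2s¹, O⁺ [He]2s²2p³, Mg⁺ [Ne]3s¹.
Approximate IE_2 values (kJ/mol): P 1907, Be 1757, O 3388, Mg 1451.
Hence IE_2: Mg < Be < P < O.

O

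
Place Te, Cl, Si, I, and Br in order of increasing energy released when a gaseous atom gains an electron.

Si < Te < I < Br < Cl

Si is in period 3, group 14; Cl is in period 3, group 17; Br is in period 4, group 17; Te is in period 5, group 16; I is in period 5, group 17.
Adding an electron releases more energy for atoms nearer the top right (short of the noble gases).
These span different periods and groups, so the two trends combine.
Te > Si: the two effects oppose for this pair; the across-period effect wins (190 vs 134 kJ/mol).
I > Te: I lies to the right of Te in period 5, so the across-period effect alone puts I higher.
Br > I: Br sits above I in group 17, so the down-group effect alone puts Br higher.
Cl > Br: they share group 17; the group trend gives Cl the larger value.
For reference (kJ/mol): Si 134, Cl 349, Br 325, Te 190, I 295.
So from lowest to highest: Si < Te < I < Br < Cl.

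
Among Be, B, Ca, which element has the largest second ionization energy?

B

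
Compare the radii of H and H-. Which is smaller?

Forming H- adds 1 electron to H. More electron–electron repulsion in the same shell, with unchanged nuclear charge, lets the cloud expand.
An anion is larger than its parent atom: H- > H.

H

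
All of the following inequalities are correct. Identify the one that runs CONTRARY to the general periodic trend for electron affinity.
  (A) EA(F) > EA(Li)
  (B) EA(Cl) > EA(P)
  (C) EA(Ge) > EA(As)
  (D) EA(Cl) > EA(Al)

(C)

The general trend: electron affinity increases across a period and decreases down a group.
(A) F (period 2, group 17) vs Li (period 2, group 1): the stated order agrees with the simple trend.
(B) Cl (period 3, group 17) vs P (period 3, group 15): the stated order agrees with the simple trend.
(C) Ge (period 4, group 14) vs As (period 4, group 15): the stated order contradicts the simple trend.
(D) Cl (period 3, group 17) vs Al (period 3, group 13): the stated order agrees with the simple trend.
The exception is (C): adding an electron to As's half-filled 4p³ is unfavourable, so Ge (4p²) has the more exothermic EA.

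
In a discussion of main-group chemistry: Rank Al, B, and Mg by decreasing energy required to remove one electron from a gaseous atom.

B, Mg, Al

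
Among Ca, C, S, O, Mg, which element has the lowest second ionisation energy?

Ca

The second ionization energy removes an electron from the +1 ion. For each element: Ca⁺ still has 1 valence electron; C⁺ still has 3 valence electrons; S⁺ still has 5 valence electrons; O⁺ still has 5 valence electrons; Mg⁺ still has 1 valence electron.
All are still removing valence electrons, so compare the +1 ions as you would atoms: IE_2 generally rises across a period (higher Z_eff) and falls down a group (larger shell), subject to the usual subshell exceptions.
Valence configurations: Ca⁺ [Ar]4s¹, C⁺ [He]2s²2p¹, S⁺ [Ne]3s²3p³, O⁺ [He]2s²2p³, Mg⁺ [Ne]3s¹.
Tabulated IE_2 (kJ/mol): Ca 1145, C 2353, S 2252, O 3388, Mg 1451.
Putting it together, IE_2: Ca < Mg < S < C < O.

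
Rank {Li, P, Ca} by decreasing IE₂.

The second ionization energy removes an electron from the +1 ion. For each element: Li⁺ is the bare [He] core; P⁺ still has 4 valence electrons; Ca⁺ still has 1 valence electron.
Breaking into a closed-shell core is much more expensive than removing a leftover valence electron — Li has the largest IE_2 here.
Valence configurations: P⁺ [Ne]3s²3p², Ca⁺ [Ar]4s¹.
The numbers (kJ/mol): Li 7298, P 1907, Ca 1145.
Putting it together, IE_2: Ca < P < Li.

Li, P, Ca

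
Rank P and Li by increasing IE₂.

IE_2 is the cost of taking one more electron from the +1 cation: P⁺ still has 4 valence electrons; Li⁺ is the bare [He] core.
Breaking into a closed-shell core is much more expensive than removing a leftover valence electron — Li has the largest IE_2 here.
Approximate IE_2 values (kJ/mol): P 1907, Li 7298.
Putting it together, IE_2: P < Li.

P, Li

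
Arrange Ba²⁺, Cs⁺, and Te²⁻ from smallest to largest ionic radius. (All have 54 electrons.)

Ba²⁺ < Cs⁺ < Te²⁻

All of these have 54 electrons, so size is governed by nuclear charge alone: the more protons, the stronger the pull on the same electron cloud, and the smaller the ion.
Nuclear charges: Ba²⁺ (Z=56), Cs⁺ (Z=55), Te²⁻ (Z=52).
Smallest to largest: Ba²⁺ < Cs⁺ < Te²⁻.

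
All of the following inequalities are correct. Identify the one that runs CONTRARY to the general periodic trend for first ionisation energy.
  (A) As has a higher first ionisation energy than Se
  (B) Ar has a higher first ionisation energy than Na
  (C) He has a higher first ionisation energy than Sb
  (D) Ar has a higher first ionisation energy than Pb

The general trend: first ionisation energy increases across a period and decreases down a group.
(A) As (period 4, group 15) vs Se (period 4, group 16): the stated order contradicts the simple trend.
(B) Ar (period 3, group 18) vs Na (period 3, group 1): the stated order agrees with the simple trend.
(C) He (period 1, group 18) vs Sb (period 5, group 15): the stated order agrees with the simple trend.
(D) Ar (period 3, group 18) vs Pb (period 6, group 14): the stated order agrees with the simple trend.
The exception is (A): Se (4p⁴) ionizes more easily than half-filled As (4p³).

(A)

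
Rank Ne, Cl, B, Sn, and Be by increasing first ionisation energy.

Sn < B < Be < Cl < Ne

Be is in period 2, group 2; B is in period 2, group 13; Ne is in period 2, group 18; Cl is in period 3, group 17; Sn is in period 5, group 14.
Removing the outermost electron gets harder across a period and easier down a group.
These span different periods and groups, so the two trends combine.
B > Sn: period and group pull opposite ways; the down-group shift dominates (801 vs 709 kJ/mol).
Be > B: this pair runs against the simple trend — see the exception note.
Cl > Be: period and group pull opposite ways; the across-period shift dominates (1251 vs 900 kJ/mol).
Ne > Cl: both effects reinforce here, so Ne is clearly the higher of the two.
Note the exception: Be has a higher first ionization energy than B, contrary to the simple trend — removing B's lone 2p electron is easier than breaking Be's filled 2s².
For reference (kJ/mol): Be 900, B 801, Ne 2081, Cl 1251, Sn 709.
So from lowest to highest: Sn < B < Be < Cl < Ne.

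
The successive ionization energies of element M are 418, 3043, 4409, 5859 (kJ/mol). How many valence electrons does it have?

Look for the largest jump between consecutive ionization energies: IE2/IE1 ≈ 7.3, far larger than any earlier ratio.
That jump marks the point where a core electron is being removed. So the atom has 1 valence electron.

1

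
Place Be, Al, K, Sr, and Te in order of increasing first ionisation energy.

K, Sr, Al, Te, Be

First ionization energy rises across a period (greater Z_eff holds electrons more tightly) and falls down a group (valence electrons are farther from the nucleus).
These span different periods and groups, so the two trends combine.
Sr > K: period and group pull opposite ways; the across-period shift dominates (550 vs 419 kJ/mol).
Al > Sr: relative to Sr, both the across-period and down-group shifts push Al's first ionization energy up.
Te > Al: period and group pull opposite ways; the across-period shift dominates (869 vs 578 kJ/mol).
Be > Te: period and group pull opposite ways; the down-group shift dominates (900 vs 869 kJ/mol).
Approximate values (kJ/mol): Be 900, Al 578, K 419, Sr 550, Te 869.
So from lowest to highest: K < Sr < Al < Te < Be.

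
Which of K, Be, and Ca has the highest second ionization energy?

The second ionization energy removes an electron from the +1 ion. For each element: K⁺ is the bare [Ar] core; Be⁺ still has 1 valence electron; Ca⁺ still has 1 valence electron.
Breaking into a closed-shell core is much more expensive than removing a leftover valence electron — K has the largest IE_2 here.
Valence configurations: Be⁺ [He]2s¹, Ca⁺ [Ar]4s¹.
Approximate IE_2 values (kJ/mol): K 3052, Be 1757, Ca 1145.
Putting it together, IE_2: Ca < Be < K.

K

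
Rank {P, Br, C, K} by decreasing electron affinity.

Br > C > P > K

C is in period 2, group 14; P is in period 3, group 15; K is in period 4, group 1; Br is in period 4, group 17.
Electron affinity generally becomes more exothermic across a period toward the halogens and less exothermic down a group.
These span different periods and groups, so the two trends combine.
P > K: both effects reinforce here, so P is clearly the higher of the two.
C > P: period and group pull opposite ways; the down-group shift dominates (122 vs 72 kJ/mol).
Br > C: period and group pull opposite ways; the across-period shift dominates (325 vs 122 kJ/mol).
Tabulated electron affinity (kJ/mol): C 122, P 72, K 48, Br 325.
So from highest to lowest: Br > C > P > K.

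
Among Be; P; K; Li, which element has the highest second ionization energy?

Li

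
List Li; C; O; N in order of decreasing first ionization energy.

N > O > C > Li

Li is in period 2, group 1; C is in period 2, group 14; N is in period 2, group 15; O is in period 2, group 16.
IE₁ increases left→right with effective nuclear charge and decreases top→bottom as the valence shell moves farther out.
All lie in period 2; the across-period trend (first ionization energy increases left to right) applies, with the exception below.
Note the exception: N has a higher first ionization energy than O, contrary to the simple trend — pairing an electron in O's 2p⁴ costs repulsion energy, so O ionizes more easily than half-filled N (2p³).
Approximate values (kJ/mol): Li 520, C 1086, N 1402, O 1314.
So from highest to lowest: N > O > C > Li.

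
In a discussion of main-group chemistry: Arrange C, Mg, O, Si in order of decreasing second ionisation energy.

O > C > Si > Mg

IE_2 is the cost of taking one more electron from the +1 cation: C⁺ still has 3 valence electrons; Mg⁺ still has 1 valence electron; O⁺ still has 5 valence electrons; Si⁺ still has 3 valence electrons.
All are still removing valence electrons, so compare the +1 ions as you would atoms: IE_2 generally rises across a period (higher Z_eff) and falls down a group (larger shell), subject to the usual subshell exceptions.
Valence configurations: C⁺ [He]2s²2p¹, Mg⁺ [Ne]3s¹, O⁺ [He]2s²2p³, Si⁺ [Ne]3s²3p¹.
The numbers (kJ/mol): C 2353, Mg 1451, O 3388, Si 1577.
Hence IE_2: Mg < Si < C < O.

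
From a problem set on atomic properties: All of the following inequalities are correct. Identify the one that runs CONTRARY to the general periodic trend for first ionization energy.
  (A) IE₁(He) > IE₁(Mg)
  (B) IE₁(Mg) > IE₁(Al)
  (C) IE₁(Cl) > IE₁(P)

(B)

The general trend: first ionization energy increases across a period and decreases down a group.
(A) He (period 1, group 18) vs Mg (period 3, group 2): the stated order agrees with the simple trend.
(B) Mg (period 3, group 2) vs Al (period 3, group 13): the stated order contradicts the simple trend.
(C) Cl (period 3, group 17) vs P (period 3, group 15): the stated order agrees with the simple trend.
The exception is (B): Al's single 3p electron is easier to remove than one from Mg's filled 3s².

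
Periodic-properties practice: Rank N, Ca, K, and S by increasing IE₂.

Ca, S, N, K

The second ionization energy removes an electron from the +1 ion. For each element: N⁺ still has 4 valence electrons; Ca⁺ still has 1 valence electron; K⁺ is the bare [Ar] core; S⁺ still has 5 valence electrons.
Core electrons are held far more tightly than valence electrons, so K tops the IE_2 order.
Valence configurations: N⁺ [He]2s²2p², Ca⁺ [Ar]4s¹, S⁺ [Ne]3s²3p³.
Approximate IE_2 values (kJ/mol): N 2856, Ca 1145, K 3052, S 2252.
Overall IE_2 order: Ca < S < N < K.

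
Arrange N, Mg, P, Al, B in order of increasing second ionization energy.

Mg < Al < P < B < N

After 1 electron has been removed, what remains? N⁺ still has 4 valence electrons; Mg⁺ still has 1 valence electron; P⁺ still has 4 valence electrons; Al⁺ still has 2 valence electrons; B⁺ still has 2 valence electrons.
All are still removing valence electrons, so compare the +1 ions as you would atoms: IE_2 generally rises across a period (higher Z_eff) and falls down a group (larger shell), subject to the usual subshell exceptions.
Valence configurations: N⁺ [He]2s²2p², Mg⁺ [Ne]3s¹, P⁺ [Ne]3s²3p², Al⁺ [Ne]3s², B⁺ [He]2s².
Approximate IE_2 values (kJ/mol): N 2856, Mg 1451, P 1907, Al 1817, B 2427.
Overall IE_2 order: Mg < Al < P < B < N.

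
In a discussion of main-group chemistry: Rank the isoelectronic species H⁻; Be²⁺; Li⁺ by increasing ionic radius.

All of these have 2 electrons, so size is governed by nuclear charge alone: the more protons, the stronger the pull on the same electron cloud, and the smaller the ion.
Nuclear charges: Be²⁺ (Z=4), Li⁺ (Z=3), H⁻ (Z=1).
Smallest to largest: Be²⁺ < Li⁺ < H⁻.

Be²⁺, Li⁺, H⁻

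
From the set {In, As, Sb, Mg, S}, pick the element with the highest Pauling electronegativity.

S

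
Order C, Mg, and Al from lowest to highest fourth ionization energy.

C < Mg < Al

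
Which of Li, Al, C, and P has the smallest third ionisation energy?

Al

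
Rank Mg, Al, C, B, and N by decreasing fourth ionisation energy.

B, Al, Mg, N, C

After 3 electrons have been removed, what remains? Mg³⁺ is already 1 electron into the core; Al³⁺ is the bare [Ne] core; C³⁺ still has 1 valence electron; B³⁺ is the bare [He] core; N³⁺ still has 2 valence electrons.
Pulling an electron out of a noble-gas core costs far more than removing a remaining valence electron, so Mg, Al and B sit at the high end of IE_4.
Valence configurations: C³⁺ [He]2s¹, N³⁺ [He]2s².
Approximate IE_4 values (kJ/mol): Mg 10543, Al 11577, C 6223, B 25026, N 7475.
Hence IE_4: C < N < Mg < Al < B.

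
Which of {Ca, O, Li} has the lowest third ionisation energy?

Ca

The third ionization energy removes an electron from the +2 ion. For each element: Ca²⁺ is the bare [Ar] core; O²⁺ still has 4 valence electrons; Li²⁺ is already 1 electron into the core.
Usually core removal costs more than valence removal, but here the competition is close: a tightly held n=2 valence electron can cost more to remove than an n=3 core electron, so the actual values have to decide it.
The numbers (kJ/mol): Ca 4912, O 5300, Li 11815.
So the third ionization energies run Ca < O < Li.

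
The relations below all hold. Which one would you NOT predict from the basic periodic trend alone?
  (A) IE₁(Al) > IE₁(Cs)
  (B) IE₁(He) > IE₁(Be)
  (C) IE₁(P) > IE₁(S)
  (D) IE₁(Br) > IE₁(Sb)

(C)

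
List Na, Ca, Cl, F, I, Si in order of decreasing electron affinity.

Cl > F > I > Si > Na > Ca

F is in period 2, group 17; Na is in period 3, group 1; Si is in period 3, group 14; Cl is in period 3, group 17; Ca is in period 4, group 2; I is in period 5, group 17.
Adding an electron releases more energy for atoms nearer the top right (short of the noble gases).
Neither a single period nor a single group — weigh both effects.
Na > Ca: the two effects oppose for this pair; the down-group effect wins (53 vs 2 kJ/mol).
Si > Na: both are in period 3; the period trend gives Si the larger value.
I > Si: the two effects oppose for this pair; the across-period effect wins (295 vs 134 kJ/mol).
F > I: they share group 17; the group trend gives F the larger value.
Cl > F: this pair runs against the simple trend — see the exception note.
Note the exception: Cl has a higher electron affinity than F, contrary to the simple trend — F's small 2p subshell makes the incoming electron feel strong e⁻–e⁻ repulsion, so Cl actually releases more energy on gaining an electron.
Approximate values (kJ/mol): F 328, Na 53, Si 134, Cl 349, Ca 2, I 295.
So from highest to lowest: Cl > F > I > Si > Na > Ca.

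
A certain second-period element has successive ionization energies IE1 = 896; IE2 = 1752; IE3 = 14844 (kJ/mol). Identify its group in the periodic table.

Group 2

Look for the largest jump between consecutive ionization energies: IE3/IE2 ≈ 8.5, far larger than any earlier ratio.
That jump marks the point where a core electron is being removed. So the atom has 2 valence electrons.
A main-group element with 2 valence electrons is in group 2.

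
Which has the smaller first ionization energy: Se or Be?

Be

Be is in period 2, group 2; Se is in period 4, group 16.
First ionization energy rises across a period (greater Z_eff holds electrons more tightly) and falls down a group (valence electrons are farther from the nucleus).
Here both period and group differ, so the two effects have to be weighed against each other.
Se > Be: period and group pull opposite ways; the across-period shift dominates (941 vs 900 kJ/mol).
Approximate values (kJ/mol): Be 900, Se 941.
So Be has the smaller first ionization energy (Be < Se).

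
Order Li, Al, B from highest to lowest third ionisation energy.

Li > B > Al

Consider each +2 ion: Li²⁺ is already 1 electron into the core; Al²⁺ still has 1 valence electron; B²⁺ still has 1 valence electron.
Breaking into a closed-shell core is much more expensive than removing a leftover valence electron — Li has the largest IE_3 here.
Valence configurations: Al²⁺ [Ne]3s¹, B²⁺ [He]2s¹.
Approximate IE_3 values (kJ/mol): Li 11815, Al 2745, B 3660.
Overall IE_3 order: Al < B < Li.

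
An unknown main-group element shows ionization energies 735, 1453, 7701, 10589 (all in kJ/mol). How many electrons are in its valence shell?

2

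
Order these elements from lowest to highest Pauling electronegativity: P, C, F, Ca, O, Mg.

Ca < Mg < P < C < O < F

C is in period 2, group 14; O is in period 2, group 16; F is in period 2, group 17; Mg is in period 3, group 2; P is in period 3, group 15; Ca is in period 4, group 2.
EN rises left→right (higher Z_eff, smaller atoms) and falls top→bottom (larger, more shielded atoms).
Here both period and group differ, so the two effects have to be weighed against each other.
Mg > Ca: Mg sits above Ca in group 2, so the down-group effect alone puts Mg higher.
P > Mg: P lies to the right of Mg in period 3, so the across-period effect alone puts P higher.
C > P: period and group pull opposite ways; the down-group shift dominates (2.55 vs 2.19).
O > C: both are in period 2; the period trend gives O the larger value.
F > O: F lies to the right of O in period 2, so the across-period effect alone puts F higher.
Approximate values (Pauling): C 2.55, O 3.44, F 3.98, Mg 1.31, P 2.19, Ca 1.00.
So from lowest to highest: Ca < Mg < P < C < O < F.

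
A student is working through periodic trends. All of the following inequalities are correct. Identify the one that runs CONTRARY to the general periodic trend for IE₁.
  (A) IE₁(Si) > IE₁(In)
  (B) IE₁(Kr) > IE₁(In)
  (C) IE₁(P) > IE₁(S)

(C)

The general trend: IE₁ increases across a period and decreases down a group.
(A) Si (period 3, group 14) vs In (period 5, group 13): the stated order agrees with the simple trend.
(B) Kr (period 4, group 18) vs In (period 5, group 13): the stated order agrees with the simple trend.
(C) P (period 3, group 15) vs S (period 3, group 16): the stated order contradicts the simple trend.
The exception is (C): S (3p⁴) ionizes more easily than half-filled P (3p³) because the paired 3p electron in S is pushed out by e⁻–e⁻ repulsion.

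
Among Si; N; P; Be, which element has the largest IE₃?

The third ionization energy removes an electron from the +2 ion. For each element: Si²⁺ still has 2 valence electrons; N²⁺ still has 3 valence electrons; P²⁺ still has 3 valence electrons; Be²⁺ is the bare [He] core.
Core electrons are held far more tightly than valence electrons, so Be tops the IE_3 order.
Valence configurations: Si²⁺ [Ne]3s², N²⁺ [He]2s²2p¹, P²⁺ [Ne]3s²3p¹.
P²⁺ loses a lone 3p electron whereas Si²⁺ must break into a filled 3s² pair, so IE_3(Si) > IE_3(P) even though P has the higher nuclear charge.
The numbers (kJ/mol): Si 3232, N 4578, P 2914, Be 14849.
Putting it together, IE_3: P < Si < N < Be.

Be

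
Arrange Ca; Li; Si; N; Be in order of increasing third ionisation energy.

IE_3 is the cost of taking one more electron from the +2 cation: Ca²⁺ is the bare [Ar] core; Li²⁺ is already 1 electron into the core; Si²⁺ still has 2 valence electrons; N²⁺ still has 3 valence electrons; Be²⁺ is the bare [He] core.
Breaking into a closed-shell core is much more expensive than removing a leftover valence electron — Ca, Li and Be have the largest IE_3 here.
Valence configurations: Si²⁺ [Ne]3s², N²⁺ [He]2s²2p¹.
The numbers (kJ/mol): Ca 4912, Li 11815, Si 3232, N 4578, Be 14849.
Overall IE_3 order: Si < N < Ca < Li < Be.

Si < N < Ca < Li < Be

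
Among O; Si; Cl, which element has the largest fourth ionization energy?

The fourth ionization energy removes an electron from the +3 ion. For each element: O³⁺ still has 3 valence electrons; Si³⁺ still has 1 valence electron; Cl³⁺ still has 4 valence electrons.
All are still removing valence electrons, so compare the +3 ions as you would atoms: IE_4 generally rises across a period (higher Z_eff) and falls down a group (larger shell), subject to the usual subshell exceptions.
Valence configurations: O³⁺ [He]2s²2p¹, Si³⁺ [Ne]3s¹, Cl³⁺ [Ne]3s²3p².
Tabulated IE_4 (kJ/mol): O 7469, Si 4356, Cl 5159.
So the fourth ionization energies run Si < Cl < O.

O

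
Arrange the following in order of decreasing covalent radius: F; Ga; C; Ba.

Ba > Ga > C > F

C is in period 2, group 14; F is in period 2, group 17; Ga is in period 4, group 13; Ba is in period 6, group 2.
Atomic radius shrinks across a period as nuclear charge pulls the same shell inward, and grows down a group as new shells are added.
These span different periods and groups, so the two trends combine.
C > F: C lies to the left of F in period 2, so the across-period effect alone puts C larger.
Ga > C: relative to C, both the across-period and down-group shifts push Ga's atomic radius up.
Ba > Ga: both effects reinforce here, so Ba is clearly the larger of the two.
Approximate values (pm): C 75, F 64, Ga 124, Ba 196.
So from largest to smallest: Ba > Ga > C > F.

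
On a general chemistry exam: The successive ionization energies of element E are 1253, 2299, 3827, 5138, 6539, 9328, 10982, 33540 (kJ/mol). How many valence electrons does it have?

Look for the largest jump between consecutive ionization energies: IE8/IE7 ≈ 3.1, far larger than any earlier ratio.
That jump marks the point where a core electron is being removed. So the atom has 7 valence electrons.

7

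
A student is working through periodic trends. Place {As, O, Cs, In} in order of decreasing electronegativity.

O is in period 2, group 16; As is in period 4, group 15; In is in period 5, group 13; Cs is in period 6, group 1.
Electronegativity increases across a period and decreases down a group, tracking effective nuclear charge and atomic size.
Neither a single period nor a single group — weigh both effects.
In > Cs: relative to Cs, both the across-period and down-group shifts push In's electronegativity up.
As > In: relative to In, both the across-period and down-group shifts push As's electronegativity up.
O > As: relative to As, both the across-period and down-group shifts push O's electronegativity up.
Approximate values (Pauling): O 3.44, As 2.18, In 1.78, Cs 0.79.
So from highest to lowest: O > As > In > Cs.

O, As, In, Cs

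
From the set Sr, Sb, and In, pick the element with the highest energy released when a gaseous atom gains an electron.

Sb

Sr is in period 5, group 2; In is in period 5, group 13; Sb is in period 5, group 15.
Adding an electron releases more energy for atoms nearer the top right (short of the noble gases).
All lie in period 5, so electron affinity increases left to right.
The highest energy released when a gaseous atom gains an electron among these belongs to Sb.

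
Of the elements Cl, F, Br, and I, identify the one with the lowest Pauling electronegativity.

Atoms toward the upper right of the periodic table pull bonding electrons most strongly.
All are in group 17, so electronegativity increases up the group.
The lowest Pauling electronegativity among these belongs to I.

I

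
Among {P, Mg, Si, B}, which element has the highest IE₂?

B

After 1 electron has been removed, what remains? P⁺ still has 4 valence electrons; Mg⁺ still has 1 valence electron; Si⁺ still has 3 valence electrons; B⁺ still has 2 valence electrons.
All are still removing valence electrons, so compare the +1 ions as you would atoms: IE_2 generally rises across a period (higher Z_eff) and falls down a group (larger shell), subject to the usual subshell exceptions.
Valence configurations: P⁺ [Ne]3s²3p², Mg⁺ [Ne]3s¹, Si⁺ [Ne]3s²3p¹, B⁺ [He]2s².
The numbers (kJ/mol): P 1907, Mg 1451, Si 1577, B 2427.
Putting it together, IE_2: Mg < Si < P < B.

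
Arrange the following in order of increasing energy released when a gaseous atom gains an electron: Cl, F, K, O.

O is in period 2, group 16; F is in period 2, group 17; Cl is in period 3, group 17; K is in period 4, group 1.
Atoms with high Z_eff and room in the valence shell (especially the halogens) have the most exothermic electron affinities.
Neither a single period nor a single group — weigh both effects.
O > K: relative to K, both the across-period and down-group shifts push O's electron affinity up.
F > O: both are in period 2; the period trend gives F the larger value.
Cl > F: this pair runs against the simple trend — see the exception note.
Note the exception: Cl has a higher electron affinity than F, contrary to the simple trend — F's small 2p subshell makes the incoming electron feel strong e⁻–e⁻ repulsion, so Cl actually releases more energy on gaining an electron.
Approximate values (kJ/mol): O 141, F 328, Cl 349, K 48.
So from lowest to highest: K < O < F < Cl.

K < O < F < Cl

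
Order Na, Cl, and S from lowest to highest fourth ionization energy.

S < Cl < Na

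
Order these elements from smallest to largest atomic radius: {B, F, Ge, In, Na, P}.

B is in period 2, group 13; F is in period 2, group 17; Na is in period 3, group 1; P is in period 3, group 15; Ge is in period 4, group 14; In is in period 5, group 13.
Radius decreases left→right (rising Z_eff, same n) and increases top→bottom (higher n).
Neither a single period nor a single group — weigh both effects.
B > F: B lies to the left of F in period 2, so the across-period effect alone puts B larger.
P > B: period and group pull opposite ways; the down-group shift dominates (111 vs 85 pm).
Ge > P: both effects reinforce here, so Ge is clearly the larger of the two.
In > Ge: relative to Ge, both the across-period and down-group shifts push In's atomic radius up.
Na > In: the two effects oppose for this pair; the across-period effect wins (155 vs 142 pm).
Approximate values (pm): B 85, F 64, Na 155, P 111, Ge 121, In 142.
So from smallest to largest: F < B < P < Ge < In < Na.

F < B < P < Ge < In < Na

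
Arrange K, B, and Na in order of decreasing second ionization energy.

Na > K > B

Consider each +1 ion: K⁺ is the bare [Ar] core; B⁺ still has 2 valence electrons; Na⁺ is the bare [Ne] core.
Core electrons are held far more tightly than valence electrons, so K and Na top the IE_2 order.
The numbers (kJ/mol): K 3052, B 2427, Na 4562.
Overall IE_2 order: B < K < Na.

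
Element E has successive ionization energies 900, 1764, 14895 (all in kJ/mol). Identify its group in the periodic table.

Look for the largest jump between consecutive ionization energies: IE3/IE2 ≈ 8.4, far larger than any earlier ratio.
That jump marks the point where a core electron is being removed. So the atom has 2 valence electrons.
A main-group element with 2 valence electrons is in group 2.

Group 2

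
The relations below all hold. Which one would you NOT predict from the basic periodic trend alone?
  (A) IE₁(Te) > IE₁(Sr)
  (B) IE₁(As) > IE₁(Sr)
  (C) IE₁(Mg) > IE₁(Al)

The general trend: first ionization energy increases across a period and decreases down a group.
(A) Te (period 5, group 16) vs Sr (period 5, group 2): the stated order agrees with the simple trend.
(B) As (period 4, group 15) vs Sr (period 5, group 2): the stated order agrees with the simple trend.
(C) Mg (period 3, group 2) vs Al (period 3, group 13): the stated order contradicts the simple trend.
The exception is (C): Al's single 3p electron is easier to remove than one from Mg's filled 3s².

(C)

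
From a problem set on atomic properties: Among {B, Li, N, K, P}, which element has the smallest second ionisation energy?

IE_2 is the cost of taking one more electron from the +1 cation: B⁺ still has 2 valence electrons; Li⁺ is the bare [He] core; N⁺ still has 4 valence electrons; K⁺ is the bare [Ar] core; P⁺ still has 4 valence electrons.
Core electrons are held far more tightly than valence electrons, so K and Li top the IE_2 order.
Valence configurations: B⁺ [He]2s², N⁺ [He]2s²2p², P⁺ [Ne]3s²3p².
The numbers (kJ/mol): B 2427, Li 7298, N 2856, K 3052, P 1907.
So the second ionization energies run P < B < N < K < Li.

P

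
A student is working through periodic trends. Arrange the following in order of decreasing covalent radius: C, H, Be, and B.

Be > B > C > H

H is in period 1, group 1; Be is in period 2, group 2; B is in period 2, group 13; C is in period 2, group 14.
Across a period the added protons contract the valence shell; down a group each new principal shell makes the atom larger.
Neither a single period nor a single group — weigh both effects.
C > H: period and group pull opposite ways; the down-group shift dominates (75 vs 32 pm).
B > C: B lies to the left of C in period 2, so the across-period effect alone puts B larger.
Be > B: both are in period 2; the period trend gives Be the larger value.
Tabulated atomic radius (pm): H 32, Be 102, B 85, C 75.
So from largest to smallest: Be > B > C > H.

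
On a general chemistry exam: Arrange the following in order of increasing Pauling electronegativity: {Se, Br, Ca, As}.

Ca is in period 4, group 2; As is in period 4, group 15; Se is in period 4, group 16; Br is in period 4, group 17.
Smaller atoms with higher effective nuclear charge are more electronegative.
All lie in period 4, so electronegativity increases left to right.
So from lowest to highest: Ca < As < Se < Br.

Ca < As < Se < Br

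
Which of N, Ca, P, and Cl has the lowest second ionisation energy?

The second ionization energy removes an electron from the +1 ion. For each element: N⁺ still has 4 valence electrons; Ca⁺ still has 1 valence electron; P⁺ still has 4 valence electrons; Cl⁺ still has 6 valence electrons.
All are still removing valence electrons, so compare the +1 ions as you would atoms: IE_2 generally rises across a period (higher Z_eff) and falls down a group (larger shell), subject to the usual subshell exceptions.
Valence configurations: N⁺ [He]2s²2p², Ca⁺ [Ar]4s¹, P⁺ [Ne]3s²3p², Cl⁺ [Ne]3s²3p⁴.
Tabulated IE_2 (kJ/mol): N 2856, Ca 1145, P 1907, Cl 2298.
Overall IE_2 order: Ca < P < Cl < N.

Ca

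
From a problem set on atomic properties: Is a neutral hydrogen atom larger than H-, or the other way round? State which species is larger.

Forming H- adds 1 electron to H. More electron–electron repulsion in the same shell, with unchanged nuclear charge, lets the cloud expand.
An anion is larger than its parent atom: H- > H.

H-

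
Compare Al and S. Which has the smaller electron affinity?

Al is in period 3, group 13; S is in period 3, group 16.
EA tends to increase across a period and decrease down a group, though the pattern is less regular than for IE or radius.
All lie in period 3, so electron affinity increases left to right.
So Al has the smaller electron affinity (Al < S).

Al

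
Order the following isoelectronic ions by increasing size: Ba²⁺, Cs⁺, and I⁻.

Ba²⁺ < Cs⁺ < I⁻

All of these have 54 electrons, so size is governed by nuclear charge alone: the more protons, the stronger the pull on the same electron cloud, and the smaller the ion.
Nuclear charges: Ba²⁺ (Z=56), Cs⁺ (Z=55), I⁻ (Z=53).
Smallest to largest: Ba²⁺ < Cs⁺ < I⁻.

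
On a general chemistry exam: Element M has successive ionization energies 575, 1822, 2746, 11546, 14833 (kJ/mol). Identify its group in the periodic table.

Group 13

Look for the largest jump between consecutive ionization energies: IE4/IE3 ≈ 4.2, far larger than any earlier ratio.
That jump marks the point where a core electron is being removed. So the atom has 3 valence electrons.
A main-group element with 3 valence electrons is in group 13.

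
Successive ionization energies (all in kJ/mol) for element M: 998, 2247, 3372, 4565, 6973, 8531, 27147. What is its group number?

Group 16

Look for the largest jump between consecutive ionization energies: IE7/IE6 ≈ 3.2, far larger than any earlier ratio.
That jump marks the point where a core electron is being removed. So the atom has 6 valence electrons.
A main-group element with 6 valence electrons is in group 16.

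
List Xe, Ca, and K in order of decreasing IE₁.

K is in period 4, group 1; Ca is in period 4, group 2; Xe is in period 5, group 18.
IE₁ increases left→right with effective nuclear charge and decreases top→bottom as the valence shell moves farther out.
Here both period and group differ, so the two effects have to be weighed against each other.
Ca > K: Ca lies to the right of K in period 4, so the across-period effect alone puts Ca higher.
Xe > Ca: the two effects oppose for this pair; the across-period effect wins (1170 vs 590 kJ/mol).
For reference (kJ/mol): K 419, Ca 590, Xe 1170.
So from highest to lowest: Xe > Ca > K.

Xe > Ca > K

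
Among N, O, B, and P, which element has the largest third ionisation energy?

O

After 2 electrons have been removed, what remains? N²⁺ still has 3 valence electrons; O²⁺ still has 4 valence electrons; B²⁺ still has 1 valence electron; P²⁺ still has 3 valence electrons.
All are still removing valence electrons, so compare the +2 ions as you would atoms: IE_3 generally rises across a period (higher Z_eff) and falls down a group (larger shell), subject to the usual subshell exceptions.
Valence configurations: N²⁺ [He]2s²2p¹, O²⁺ [He]2s²2p², B²⁺ [He]2s¹, P²⁺ [Ne]3s²3p¹.
Approximate IE_3 values (kJ/mol): N 4578, O 5300, B 3660, P 2914.
Overall IE_3 order: P < B < N < O.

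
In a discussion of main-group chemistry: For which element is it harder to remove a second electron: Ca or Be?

Be

After 1 electron has been removed, what remains? Ca⁺ still has 1 valence electron; Be⁺ still has 1 valence electron.
All are still removing valence electrons, so compare the +1 ions as you would atoms: IE_2 generally rises across a period (higher Z_eff) and falls down a group (larger shell), subject to the usual subshell exceptions.
Valence configurations: Ca⁺ [Ar]4s¹, Be⁺ [He]2s¹.
The numbers (kJ/mol): Ca 1145, Be 1757.
Overall IE_2 order: Ca < Be.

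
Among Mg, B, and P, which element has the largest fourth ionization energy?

B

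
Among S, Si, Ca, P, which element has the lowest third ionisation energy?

P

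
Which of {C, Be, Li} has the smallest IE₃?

C

The third ionization energy removes an electron from the +2 ion. For each element: C²⁺ still has 2 valence electrons; Be²⁺ is the bare [He] core; Li²⁺ is already 1 electron into the core.
Breaking into a closed-shell core is much more expensive than removing a leftover valence electron — Li and Be have the largest IE_3 here.
Tabulated IE_3 (kJ/mol): C 4620, Be 14849, Li 11815.
Hence IE_3: C < Li < Be.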